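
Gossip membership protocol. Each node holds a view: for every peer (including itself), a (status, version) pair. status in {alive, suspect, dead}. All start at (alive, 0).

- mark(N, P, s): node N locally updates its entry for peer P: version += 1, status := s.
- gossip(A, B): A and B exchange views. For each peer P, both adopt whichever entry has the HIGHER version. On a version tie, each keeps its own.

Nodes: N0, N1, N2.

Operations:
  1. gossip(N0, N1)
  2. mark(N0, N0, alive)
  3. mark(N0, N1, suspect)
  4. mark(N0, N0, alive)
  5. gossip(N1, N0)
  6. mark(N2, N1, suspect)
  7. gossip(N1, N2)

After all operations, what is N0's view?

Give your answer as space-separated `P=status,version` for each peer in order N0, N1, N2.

Op 1: gossip N0<->N1 -> N0.N0=(alive,v0) N0.N1=(alive,v0) N0.N2=(alive,v0) | N1.N0=(alive,v0) N1.N1=(alive,v0) N1.N2=(alive,v0)
Op 2: N0 marks N0=alive -> (alive,v1)
Op 3: N0 marks N1=suspect -> (suspect,v1)
Op 4: N0 marks N0=alive -> (alive,v2)
Op 5: gossip N1<->N0 -> N1.N0=(alive,v2) N1.N1=(suspect,v1) N1.N2=(alive,v0) | N0.N0=(alive,v2) N0.N1=(suspect,v1) N0.N2=(alive,v0)
Op 6: N2 marks N1=suspect -> (suspect,v1)
Op 7: gossip N1<->N2 -> N1.N0=(alive,v2) N1.N1=(suspect,v1) N1.N2=(alive,v0) | N2.N0=(alive,v2) N2.N1=(suspect,v1) N2.N2=(alive,v0)

Answer: N0=alive,2 N1=suspect,1 N2=alive,0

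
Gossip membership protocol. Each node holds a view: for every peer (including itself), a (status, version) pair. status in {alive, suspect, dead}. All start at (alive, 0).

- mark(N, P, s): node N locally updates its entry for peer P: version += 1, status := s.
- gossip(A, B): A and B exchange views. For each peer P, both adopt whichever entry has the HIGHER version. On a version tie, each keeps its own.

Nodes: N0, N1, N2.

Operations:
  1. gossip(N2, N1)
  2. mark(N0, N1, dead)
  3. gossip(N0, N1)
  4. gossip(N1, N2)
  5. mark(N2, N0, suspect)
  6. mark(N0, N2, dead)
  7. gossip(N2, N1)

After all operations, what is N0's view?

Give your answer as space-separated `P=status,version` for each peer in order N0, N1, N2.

Answer: N0=alive,0 N1=dead,1 N2=dead,1

Derivation:
Op 1: gossip N2<->N1 -> N2.N0=(alive,v0) N2.N1=(alive,v0) N2.N2=(alive,v0) | N1.N0=(alive,v0) N1.N1=(alive,v0) N1.N2=(alive,v0)
Op 2: N0 marks N1=dead -> (dead,v1)
Op 3: gossip N0<->N1 -> N0.N0=(alive,v0) N0.N1=(dead,v1) N0.N2=(alive,v0) | N1.N0=(alive,v0) N1.N1=(dead,v1) N1.N2=(alive,v0)
Op 4: gossip N1<->N2 -> N1.N0=(alive,v0) N1.N1=(dead,v1) N1.N2=(alive,v0) | N2.N0=(alive,v0) N2.N1=(dead,v1) N2.N2=(alive,v0)
Op 5: N2 marks N0=suspect -> (suspect,v1)
Op 6: N0 marks N2=dead -> (dead,v1)
Op 7: gossip N2<->N1 -> N2.N0=(suspect,v1) N2.N1=(dead,v1) N2.N2=(alive,v0) | N1.N0=(suspect,v1) N1.N1=(dead,v1) N1.N2=(alive,v0)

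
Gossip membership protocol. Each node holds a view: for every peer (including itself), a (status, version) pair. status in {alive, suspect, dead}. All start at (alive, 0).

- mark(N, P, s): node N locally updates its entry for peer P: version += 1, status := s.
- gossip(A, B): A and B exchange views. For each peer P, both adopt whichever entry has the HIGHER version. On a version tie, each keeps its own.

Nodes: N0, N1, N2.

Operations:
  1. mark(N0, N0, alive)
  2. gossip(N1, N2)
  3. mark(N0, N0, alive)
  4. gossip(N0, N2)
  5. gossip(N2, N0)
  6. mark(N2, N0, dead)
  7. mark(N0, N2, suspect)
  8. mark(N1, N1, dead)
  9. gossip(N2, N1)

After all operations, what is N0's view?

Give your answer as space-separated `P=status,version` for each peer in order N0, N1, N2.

Op 1: N0 marks N0=alive -> (alive,v1)
Op 2: gossip N1<->N2 -> N1.N0=(alive,v0) N1.N1=(alive,v0) N1.N2=(alive,v0) | N2.N0=(alive,v0) N2.N1=(alive,v0) N2.N2=(alive,v0)
Op 3: N0 marks N0=alive -> (alive,v2)
Op 4: gossip N0<->N2 -> N0.N0=(alive,v2) N0.N1=(alive,v0) N0.N2=(alive,v0) | N2.N0=(alive,v2) N2.N1=(alive,v0) N2.N2=(alive,v0)
Op 5: gossip N2<->N0 -> N2.N0=(alive,v2) N2.N1=(alive,v0) N2.N2=(alive,v0) | N0.N0=(alive,v2) N0.N1=(alive,v0) N0.N2=(alive,v0)
Op 6: N2 marks N0=dead -> (dead,v3)
Op 7: N0 marks N2=suspect -> (suspect,v1)
Op 8: N1 marks N1=dead -> (dead,v1)
Op 9: gossip N2<->N1 -> N2.N0=(dead,v3) N2.N1=(dead,v1) N2.N2=(alive,v0) | N1.N0=(dead,v3) N1.N1=(dead,v1) N1.N2=(alive,v0)

Answer: N0=alive,2 N1=alive,0 N2=suspect,1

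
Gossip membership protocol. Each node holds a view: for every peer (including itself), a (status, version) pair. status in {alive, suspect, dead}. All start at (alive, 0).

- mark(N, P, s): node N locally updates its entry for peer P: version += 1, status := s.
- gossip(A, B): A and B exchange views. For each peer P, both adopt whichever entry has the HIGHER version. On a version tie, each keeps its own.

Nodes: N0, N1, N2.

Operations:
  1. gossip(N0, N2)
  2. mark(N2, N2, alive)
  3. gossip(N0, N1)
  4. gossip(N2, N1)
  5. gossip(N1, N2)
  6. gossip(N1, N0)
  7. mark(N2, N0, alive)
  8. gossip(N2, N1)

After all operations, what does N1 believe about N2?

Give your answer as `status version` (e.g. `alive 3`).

Answer: alive 1

Derivation:
Op 1: gossip N0<->N2 -> N0.N0=(alive,v0) N0.N1=(alive,v0) N0.N2=(alive,v0) | N2.N0=(alive,v0) N2.N1=(alive,v0) N2.N2=(alive,v0)
Op 2: N2 marks N2=alive -> (alive,v1)
Op 3: gossip N0<->N1 -> N0.N0=(alive,v0) N0.N1=(alive,v0) N0.N2=(alive,v0) | N1.N0=(alive,v0) N1.N1=(alive,v0) N1.N2=(alive,v0)
Op 4: gossip N2<->N1 -> N2.N0=(alive,v0) N2.N1=(alive,v0) N2.N2=(alive,v1) | N1.N0=(alive,v0) N1.N1=(alive,v0) N1.N2=(alive,v1)
Op 5: gossip N1<->N2 -> N1.N0=(alive,v0) N1.N1=(alive,v0) N1.N2=(alive,v1) | N2.N0=(alive,v0) N2.N1=(alive,v0) N2.N2=(alive,v1)
Op 6: gossip N1<->N0 -> N1.N0=(alive,v0) N1.N1=(alive,v0) N1.N2=(alive,v1) | N0.N0=(alive,v0) N0.N1=(alive,v0) N0.N2=(alive,v1)
Op 7: N2 marks N0=alive -> (alive,v1)
Op 8: gossip N2<->N1 -> N2.N0=(alive,v1) N2.N1=(alive,v0) N2.N2=(alive,v1) | N1.N0=(alive,v1) N1.N1=(alive,v0) N1.N2=(alive,v1)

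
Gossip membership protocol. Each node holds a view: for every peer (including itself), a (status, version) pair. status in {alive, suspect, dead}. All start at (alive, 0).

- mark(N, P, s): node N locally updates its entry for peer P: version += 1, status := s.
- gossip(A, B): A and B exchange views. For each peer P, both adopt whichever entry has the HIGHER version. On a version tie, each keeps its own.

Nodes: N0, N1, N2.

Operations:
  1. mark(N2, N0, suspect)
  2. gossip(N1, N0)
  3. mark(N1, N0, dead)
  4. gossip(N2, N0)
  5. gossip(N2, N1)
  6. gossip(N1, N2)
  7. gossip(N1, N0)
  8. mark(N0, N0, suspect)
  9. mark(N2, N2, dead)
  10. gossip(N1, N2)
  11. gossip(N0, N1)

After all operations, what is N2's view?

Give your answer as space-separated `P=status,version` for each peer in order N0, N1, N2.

Op 1: N2 marks N0=suspect -> (suspect,v1)
Op 2: gossip N1<->N0 -> N1.N0=(alive,v0) N1.N1=(alive,v0) N1.N2=(alive,v0) | N0.N0=(alive,v0) N0.N1=(alive,v0) N0.N2=(alive,v0)
Op 3: N1 marks N0=dead -> (dead,v1)
Op 4: gossip N2<->N0 -> N2.N0=(suspect,v1) N2.N1=(alive,v0) N2.N2=(alive,v0) | N0.N0=(suspect,v1) N0.N1=(alive,v0) N0.N2=(alive,v0)
Op 5: gossip N2<->N1 -> N2.N0=(suspect,v1) N2.N1=(alive,v0) N2.N2=(alive,v0) | N1.N0=(dead,v1) N1.N1=(alive,v0) N1.N2=(alive,v0)
Op 6: gossip N1<->N2 -> N1.N0=(dead,v1) N1.N1=(alive,v0) N1.N2=(alive,v0) | N2.N0=(suspect,v1) N2.N1=(alive,v0) N2.N2=(alive,v0)
Op 7: gossip N1<->N0 -> N1.N0=(dead,v1) N1.N1=(alive,v0) N1.N2=(alive,v0) | N0.N0=(suspect,v1) N0.N1=(alive,v0) N0.N2=(alive,v0)
Op 8: N0 marks N0=suspect -> (suspect,v2)
Op 9: N2 marks N2=dead -> (dead,v1)
Op 10: gossip N1<->N2 -> N1.N0=(dead,v1) N1.N1=(alive,v0) N1.N2=(dead,v1) | N2.N0=(suspect,v1) N2.N1=(alive,v0) N2.N2=(dead,v1)
Op 11: gossip N0<->N1 -> N0.N0=(suspect,v2) N0.N1=(alive,v0) N0.N2=(dead,v1) | N1.N0=(suspect,v2) N1.N1=(alive,v0) N1.N2=(dead,v1)

Answer: N0=suspect,1 N1=alive,0 N2=dead,1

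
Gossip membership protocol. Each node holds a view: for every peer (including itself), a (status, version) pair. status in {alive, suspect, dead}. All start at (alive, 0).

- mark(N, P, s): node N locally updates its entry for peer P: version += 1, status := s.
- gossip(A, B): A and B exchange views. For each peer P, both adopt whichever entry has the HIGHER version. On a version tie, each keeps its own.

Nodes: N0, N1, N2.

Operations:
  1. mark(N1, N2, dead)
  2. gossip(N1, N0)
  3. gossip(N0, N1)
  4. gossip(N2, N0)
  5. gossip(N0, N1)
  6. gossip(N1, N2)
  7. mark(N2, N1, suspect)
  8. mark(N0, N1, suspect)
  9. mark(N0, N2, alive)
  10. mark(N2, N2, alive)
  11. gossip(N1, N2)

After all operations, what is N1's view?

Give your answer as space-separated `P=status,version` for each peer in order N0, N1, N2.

Answer: N0=alive,0 N1=suspect,1 N2=alive,2

Derivation:
Op 1: N1 marks N2=dead -> (dead,v1)
Op 2: gossip N1<->N0 -> N1.N0=(alive,v0) N1.N1=(alive,v0) N1.N2=(dead,v1) | N0.N0=(alive,v0) N0.N1=(alive,v0) N0.N2=(dead,v1)
Op 3: gossip N0<->N1 -> N0.N0=(alive,v0) N0.N1=(alive,v0) N0.N2=(dead,v1) | N1.N0=(alive,v0) N1.N1=(alive,v0) N1.N2=(dead,v1)
Op 4: gossip N2<->N0 -> N2.N0=(alive,v0) N2.N1=(alive,v0) N2.N2=(dead,v1) | N0.N0=(alive,v0) N0.N1=(alive,v0) N0.N2=(dead,v1)
Op 5: gossip N0<->N1 -> N0.N0=(alive,v0) N0.N1=(alive,v0) N0.N2=(dead,v1) | N1.N0=(alive,v0) N1.N1=(alive,v0) N1.N2=(dead,v1)
Op 6: gossip N1<->N2 -> N1.N0=(alive,v0) N1.N1=(alive,v0) N1.N2=(dead,v1) | N2.N0=(alive,v0) N2.N1=(alive,v0) N2.N2=(dead,v1)
Op 7: N2 marks N1=suspect -> (suspect,v1)
Op 8: N0 marks N1=suspect -> (suspect,v1)
Op 9: N0 marks N2=alive -> (alive,v2)
Op 10: N2 marks N2=alive -> (alive,v2)
Op 11: gossip N1<->N2 -> N1.N0=(alive,v0) N1.N1=(suspect,v1) N1.N2=(alive,v2) | N2.N0=(alive,v0) N2.N1=(suspect,v1) N2.N2=(alive,v2)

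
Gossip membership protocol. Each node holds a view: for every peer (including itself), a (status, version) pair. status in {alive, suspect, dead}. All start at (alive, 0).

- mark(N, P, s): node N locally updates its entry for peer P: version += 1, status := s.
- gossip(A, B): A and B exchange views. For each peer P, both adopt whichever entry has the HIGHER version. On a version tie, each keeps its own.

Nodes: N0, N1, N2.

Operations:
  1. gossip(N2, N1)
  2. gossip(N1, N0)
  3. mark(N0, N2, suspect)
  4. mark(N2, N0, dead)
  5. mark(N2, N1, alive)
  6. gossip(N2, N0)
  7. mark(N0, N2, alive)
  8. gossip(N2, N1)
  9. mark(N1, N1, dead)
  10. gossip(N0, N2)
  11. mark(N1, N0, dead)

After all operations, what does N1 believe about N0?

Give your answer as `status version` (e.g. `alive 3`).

Op 1: gossip N2<->N1 -> N2.N0=(alive,v0) N2.N1=(alive,v0) N2.N2=(alive,v0) | N1.N0=(alive,v0) N1.N1=(alive,v0) N1.N2=(alive,v0)
Op 2: gossip N1<->N0 -> N1.N0=(alive,v0) N1.N1=(alive,v0) N1.N2=(alive,v0) | N0.N0=(alive,v0) N0.N1=(alive,v0) N0.N2=(alive,v0)
Op 3: N0 marks N2=suspect -> (suspect,v1)
Op 4: N2 marks N0=dead -> (dead,v1)
Op 5: N2 marks N1=alive -> (alive,v1)
Op 6: gossip N2<->N0 -> N2.N0=(dead,v1) N2.N1=(alive,v1) N2.N2=(suspect,v1) | N0.N0=(dead,v1) N0.N1=(alive,v1) N0.N2=(suspect,v1)
Op 7: N0 marks N2=alive -> (alive,v2)
Op 8: gossip N2<->N1 -> N2.N0=(dead,v1) N2.N1=(alive,v1) N2.N2=(suspect,v1) | N1.N0=(dead,v1) N1.N1=(alive,v1) N1.N2=(suspect,v1)
Op 9: N1 marks N1=dead -> (dead,v2)
Op 10: gossip N0<->N2 -> N0.N0=(dead,v1) N0.N1=(alive,v1) N0.N2=(alive,v2) | N2.N0=(dead,v1) N2.N1=(alive,v1) N2.N2=(alive,v2)
Op 11: N1 marks N0=dead -> (dead,v2)

Answer: dead 2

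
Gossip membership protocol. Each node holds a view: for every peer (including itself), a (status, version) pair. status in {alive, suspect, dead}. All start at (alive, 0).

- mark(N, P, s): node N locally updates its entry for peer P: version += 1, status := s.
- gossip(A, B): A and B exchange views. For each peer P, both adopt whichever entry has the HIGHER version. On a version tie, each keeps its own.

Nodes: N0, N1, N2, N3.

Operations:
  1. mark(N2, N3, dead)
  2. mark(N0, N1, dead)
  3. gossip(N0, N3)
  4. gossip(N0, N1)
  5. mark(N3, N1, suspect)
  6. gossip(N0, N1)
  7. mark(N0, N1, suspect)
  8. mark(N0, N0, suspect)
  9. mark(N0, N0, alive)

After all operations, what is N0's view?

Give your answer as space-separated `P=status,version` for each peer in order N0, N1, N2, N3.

Op 1: N2 marks N3=dead -> (dead,v1)
Op 2: N0 marks N1=dead -> (dead,v1)
Op 3: gossip N0<->N3 -> N0.N0=(alive,v0) N0.N1=(dead,v1) N0.N2=(alive,v0) N0.N3=(alive,v0) | N3.N0=(alive,v0) N3.N1=(dead,v1) N3.N2=(alive,v0) N3.N3=(alive,v0)
Op 4: gossip N0<->N1 -> N0.N0=(alive,v0) N0.N1=(dead,v1) N0.N2=(alive,v0) N0.N3=(alive,v0) | N1.N0=(alive,v0) N1.N1=(dead,v1) N1.N2=(alive,v0) N1.N3=(alive,v0)
Op 5: N3 marks N1=suspect -> (suspect,v2)
Op 6: gossip N0<->N1 -> N0.N0=(alive,v0) N0.N1=(dead,v1) N0.N2=(alive,v0) N0.N3=(alive,v0) | N1.N0=(alive,v0) N1.N1=(dead,v1) N1.N2=(alive,v0) N1.N3=(alive,v0)
Op 7: N0 marks N1=suspect -> (suspect,v2)
Op 8: N0 marks N0=suspect -> (suspect,v1)
Op 9: N0 marks N0=alive -> (alive,v2)

Answer: N0=alive,2 N1=suspect,2 N2=alive,0 N3=alive,0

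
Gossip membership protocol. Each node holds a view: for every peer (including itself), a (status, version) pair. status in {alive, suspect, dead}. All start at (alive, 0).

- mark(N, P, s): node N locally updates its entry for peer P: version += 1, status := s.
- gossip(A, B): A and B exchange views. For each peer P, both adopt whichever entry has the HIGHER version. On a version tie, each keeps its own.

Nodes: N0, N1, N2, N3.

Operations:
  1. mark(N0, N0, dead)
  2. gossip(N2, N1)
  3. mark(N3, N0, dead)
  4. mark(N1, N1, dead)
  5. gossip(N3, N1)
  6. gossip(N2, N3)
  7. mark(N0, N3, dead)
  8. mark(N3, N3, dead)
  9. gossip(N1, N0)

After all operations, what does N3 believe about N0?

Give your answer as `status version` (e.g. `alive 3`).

Answer: dead 1

Derivation:
Op 1: N0 marks N0=dead -> (dead,v1)
Op 2: gossip N2<->N1 -> N2.N0=(alive,v0) N2.N1=(alive,v0) N2.N2=(alive,v0) N2.N3=(alive,v0) | N1.N0=(alive,v0) N1.N1=(alive,v0) N1.N2=(alive,v0) N1.N3=(alive,v0)
Op 3: N3 marks N0=dead -> (dead,v1)
Op 4: N1 marks N1=dead -> (dead,v1)
Op 5: gossip N3<->N1 -> N3.N0=(dead,v1) N3.N1=(dead,v1) N3.N2=(alive,v0) N3.N3=(alive,v0) | N1.N0=(dead,v1) N1.N1=(dead,v1) N1.N2=(alive,v0) N1.N3=(alive,v0)
Op 6: gossip N2<->N3 -> N2.N0=(dead,v1) N2.N1=(dead,v1) N2.N2=(alive,v0) N2.N3=(alive,v0) | N3.N0=(dead,v1) N3.N1=(dead,v1) N3.N2=(alive,v0) N3.N3=(alive,v0)
Op 7: N0 marks N3=dead -> (dead,v1)
Op 8: N3 marks N3=dead -> (dead,v1)
Op 9: gossip N1<->N0 -> N1.N0=(dead,v1) N1.N1=(dead,v1) N1.N2=(alive,v0) N1.N3=(dead,v1) | N0.N0=(dead,v1) N0.N1=(dead,v1) N0.N2=(alive,v0) N0.N3=(dead,v1)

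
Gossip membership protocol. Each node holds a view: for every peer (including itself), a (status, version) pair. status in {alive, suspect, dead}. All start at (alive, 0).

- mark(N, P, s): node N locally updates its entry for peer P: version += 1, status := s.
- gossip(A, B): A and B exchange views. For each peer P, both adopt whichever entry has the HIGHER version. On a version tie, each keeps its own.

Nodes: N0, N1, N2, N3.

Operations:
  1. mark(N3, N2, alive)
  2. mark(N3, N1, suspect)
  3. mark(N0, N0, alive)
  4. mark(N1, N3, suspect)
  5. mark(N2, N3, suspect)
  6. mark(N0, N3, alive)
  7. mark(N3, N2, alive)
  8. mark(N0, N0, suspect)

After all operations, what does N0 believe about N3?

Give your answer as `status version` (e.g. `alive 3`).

Op 1: N3 marks N2=alive -> (alive,v1)
Op 2: N3 marks N1=suspect -> (suspect,v1)
Op 3: N0 marks N0=alive -> (alive,v1)
Op 4: N1 marks N3=suspect -> (suspect,v1)
Op 5: N2 marks N3=suspect -> (suspect,v1)
Op 6: N0 marks N3=alive -> (alive,v1)
Op 7: N3 marks N2=alive -> (alive,v2)
Op 8: N0 marks N0=suspect -> (suspect,v2)

Answer: alive 1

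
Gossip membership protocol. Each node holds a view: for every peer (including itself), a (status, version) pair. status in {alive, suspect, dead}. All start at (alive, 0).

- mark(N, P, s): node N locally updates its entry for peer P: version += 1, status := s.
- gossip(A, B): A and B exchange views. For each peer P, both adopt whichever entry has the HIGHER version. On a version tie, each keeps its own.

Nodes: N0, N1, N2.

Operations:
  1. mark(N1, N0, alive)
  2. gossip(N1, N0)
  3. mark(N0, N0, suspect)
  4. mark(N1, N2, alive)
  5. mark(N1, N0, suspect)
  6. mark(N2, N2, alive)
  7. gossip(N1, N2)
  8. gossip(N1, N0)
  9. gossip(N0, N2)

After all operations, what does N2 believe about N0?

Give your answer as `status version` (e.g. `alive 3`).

Answer: suspect 2

Derivation:
Op 1: N1 marks N0=alive -> (alive,v1)
Op 2: gossip N1<->N0 -> N1.N0=(alive,v1) N1.N1=(alive,v0) N1.N2=(alive,v0) | N0.N0=(alive,v1) N0.N1=(alive,v0) N0.N2=(alive,v0)
Op 3: N0 marks N0=suspect -> (suspect,v2)
Op 4: N1 marks N2=alive -> (alive,v1)
Op 5: N1 marks N0=suspect -> (suspect,v2)
Op 6: N2 marks N2=alive -> (alive,v1)
Op 7: gossip N1<->N2 -> N1.N0=(suspect,v2) N1.N1=(alive,v0) N1.N2=(alive,v1) | N2.N0=(suspect,v2) N2.N1=(alive,v0) N2.N2=(alive,v1)
Op 8: gossip N1<->N0 -> N1.N0=(suspect,v2) N1.N1=(alive,v0) N1.N2=(alive,v1) | N0.N0=(suspect,v2) N0.N1=(alive,v0) N0.N2=(alive,v1)
Op 9: gossip N0<->N2 -> N0.N0=(suspect,v2) N0.N1=(alive,v0) N0.N2=(alive,v1) | N2.N0=(suspect,v2) N2.N1=(alive,v0) N2.N2=(alive,v1)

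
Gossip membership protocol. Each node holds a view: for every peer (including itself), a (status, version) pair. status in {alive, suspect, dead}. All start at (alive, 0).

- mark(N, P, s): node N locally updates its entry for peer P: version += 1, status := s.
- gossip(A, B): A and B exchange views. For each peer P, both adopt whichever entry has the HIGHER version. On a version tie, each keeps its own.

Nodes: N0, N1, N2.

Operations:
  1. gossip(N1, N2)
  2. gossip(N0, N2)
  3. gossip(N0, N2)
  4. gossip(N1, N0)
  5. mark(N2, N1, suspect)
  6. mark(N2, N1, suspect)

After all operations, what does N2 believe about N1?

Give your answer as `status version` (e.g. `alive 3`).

Answer: suspect 2

Derivation:
Op 1: gossip N1<->N2 -> N1.N0=(alive,v0) N1.N1=(alive,v0) N1.N2=(alive,v0) | N2.N0=(alive,v0) N2.N1=(alive,v0) N2.N2=(alive,v0)
Op 2: gossip N0<->N2 -> N0.N0=(alive,v0) N0.N1=(alive,v0) N0.N2=(alive,v0) | N2.N0=(alive,v0) N2.N1=(alive,v0) N2.N2=(alive,v0)
Op 3: gossip N0<->N2 -> N0.N0=(alive,v0) N0.N1=(alive,v0) N0.N2=(alive,v0) | N2.N0=(alive,v0) N2.N1=(alive,v0) N2.N2=(alive,v0)
Op 4: gossip N1<->N0 -> N1.N0=(alive,v0) N1.N1=(alive,v0) N1.N2=(alive,v0) | N0.N0=(alive,v0) N0.N1=(alive,v0) N0.N2=(alive,v0)
Op 5: N2 marks N1=suspect -> (suspect,v1)
Op 6: N2 marks N1=suspect -> (suspect,v2)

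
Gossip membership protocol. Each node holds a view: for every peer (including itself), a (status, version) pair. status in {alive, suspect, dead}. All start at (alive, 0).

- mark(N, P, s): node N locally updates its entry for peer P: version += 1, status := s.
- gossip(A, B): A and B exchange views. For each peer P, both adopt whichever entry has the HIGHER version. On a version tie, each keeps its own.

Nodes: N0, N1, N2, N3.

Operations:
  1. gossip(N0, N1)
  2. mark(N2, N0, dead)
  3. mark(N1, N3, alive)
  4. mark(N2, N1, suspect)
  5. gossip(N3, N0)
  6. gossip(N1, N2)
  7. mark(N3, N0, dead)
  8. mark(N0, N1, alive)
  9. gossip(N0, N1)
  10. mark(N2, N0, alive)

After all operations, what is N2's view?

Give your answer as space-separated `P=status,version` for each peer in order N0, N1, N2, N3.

Op 1: gossip N0<->N1 -> N0.N0=(alive,v0) N0.N1=(alive,v0) N0.N2=(alive,v0) N0.N3=(alive,v0) | N1.N0=(alive,v0) N1.N1=(alive,v0) N1.N2=(alive,v0) N1.N3=(alive,v0)
Op 2: N2 marks N0=dead -> (dead,v1)
Op 3: N1 marks N3=alive -> (alive,v1)
Op 4: N2 marks N1=suspect -> (suspect,v1)
Op 5: gossip N3<->N0 -> N3.N0=(alive,v0) N3.N1=(alive,v0) N3.N2=(alive,v0) N3.N3=(alive,v0) | N0.N0=(alive,v0) N0.N1=(alive,v0) N0.N2=(alive,v0) N0.N3=(alive,v0)
Op 6: gossip N1<->N2 -> N1.N0=(dead,v1) N1.N1=(suspect,v1) N1.N2=(alive,v0) N1.N3=(alive,v1) | N2.N0=(dead,v1) N2.N1=(suspect,v1) N2.N2=(alive,v0) N2.N3=(alive,v1)
Op 7: N3 marks N0=dead -> (dead,v1)
Op 8: N0 marks N1=alive -> (alive,v1)
Op 9: gossip N0<->N1 -> N0.N0=(dead,v1) N0.N1=(alive,v1) N0.N2=(alive,v0) N0.N3=(alive,v1) | N1.N0=(dead,v1) N1.N1=(suspect,v1) N1.N2=(alive,v0) N1.N3=(alive,v1)
Op 10: N2 marks N0=alive -> (alive,v2)

Answer: N0=alive,2 N1=suspect,1 N2=alive,0 N3=alive,1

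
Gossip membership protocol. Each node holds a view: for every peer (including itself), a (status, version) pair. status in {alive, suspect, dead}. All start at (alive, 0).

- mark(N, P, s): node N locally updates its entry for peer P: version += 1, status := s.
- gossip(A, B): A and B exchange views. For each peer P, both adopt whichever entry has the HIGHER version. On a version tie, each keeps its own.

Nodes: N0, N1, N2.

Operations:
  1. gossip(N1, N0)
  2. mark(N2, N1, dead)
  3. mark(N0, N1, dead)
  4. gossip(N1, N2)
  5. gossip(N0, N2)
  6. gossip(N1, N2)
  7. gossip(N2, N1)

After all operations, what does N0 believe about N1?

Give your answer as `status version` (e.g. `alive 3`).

Answer: dead 1

Derivation:
Op 1: gossip N1<->N0 -> N1.N0=(alive,v0) N1.N1=(alive,v0) N1.N2=(alive,v0) | N0.N0=(alive,v0) N0.N1=(alive,v0) N0.N2=(alive,v0)
Op 2: N2 marks N1=dead -> (dead,v1)
Op 3: N0 marks N1=dead -> (dead,v1)
Op 4: gossip N1<->N2 -> N1.N0=(alive,v0) N1.N1=(dead,v1) N1.N2=(alive,v0) | N2.N0=(alive,v0) N2.N1=(dead,v1) N2.N2=(alive,v0)
Op 5: gossip N0<->N2 -> N0.N0=(alive,v0) N0.N1=(dead,v1) N0.N2=(alive,v0) | N2.N0=(alive,v0) N2.N1=(dead,v1) N2.N2=(alive,v0)
Op 6: gossip N1<->N2 -> N1.N0=(alive,v0) N1.N1=(dead,v1) N1.N2=(alive,v0) | N2.N0=(alive,v0) N2.N1=(dead,v1) N2.N2=(alive,v0)
Op 7: gossip N2<->N1 -> N2.N0=(alive,v0) N2.N1=(dead,v1) N2.N2=(alive,v0) | N1.N0=(alive,v0) N1.N1=(dead,v1) N1.N2=(alive,v0)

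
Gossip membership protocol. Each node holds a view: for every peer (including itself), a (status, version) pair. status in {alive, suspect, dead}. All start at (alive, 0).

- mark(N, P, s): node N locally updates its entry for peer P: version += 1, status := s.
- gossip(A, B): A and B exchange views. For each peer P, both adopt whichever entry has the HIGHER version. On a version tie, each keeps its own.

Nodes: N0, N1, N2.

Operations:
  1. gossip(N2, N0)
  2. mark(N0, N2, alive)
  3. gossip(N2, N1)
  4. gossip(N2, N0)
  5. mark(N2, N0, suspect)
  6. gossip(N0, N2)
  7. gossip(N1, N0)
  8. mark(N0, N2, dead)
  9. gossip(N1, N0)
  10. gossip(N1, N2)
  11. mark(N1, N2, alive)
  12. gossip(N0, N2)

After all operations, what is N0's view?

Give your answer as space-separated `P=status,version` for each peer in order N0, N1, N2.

Answer: N0=suspect,1 N1=alive,0 N2=dead,2

Derivation:
Op 1: gossip N2<->N0 -> N2.N0=(alive,v0) N2.N1=(alive,v0) N2.N2=(alive,v0) | N0.N0=(alive,v0) N0.N1=(alive,v0) N0.N2=(alive,v0)
Op 2: N0 marks N2=alive -> (alive,v1)
Op 3: gossip N2<->N1 -> N2.N0=(alive,v0) N2.N1=(alive,v0) N2.N2=(alive,v0) | N1.N0=(alive,v0) N1.N1=(alive,v0) N1.N2=(alive,v0)
Op 4: gossip N2<->N0 -> N2.N0=(alive,v0) N2.N1=(alive,v0) N2.N2=(alive,v1) | N0.N0=(alive,v0) N0.N1=(alive,v0) N0.N2=(alive,v1)
Op 5: N2 marks N0=suspect -> (suspect,v1)
Op 6: gossip N0<->N2 -> N0.N0=(suspect,v1) N0.N1=(alive,v0) N0.N2=(alive,v1) | N2.N0=(suspect,v1) N2.N1=(alive,v0) N2.N2=(alive,v1)
Op 7: gossip N1<->N0 -> N1.N0=(suspect,v1) N1.N1=(alive,v0) N1.N2=(alive,v1) | N0.N0=(suspect,v1) N0.N1=(alive,v0) N0.N2=(alive,v1)
Op 8: N0 marks N2=dead -> (dead,v2)
Op 9: gossip N1<->N0 -> N1.N0=(suspect,v1) N1.N1=(alive,v0) N1.N2=(dead,v2) | N0.N0=(suspect,v1) N0.N1=(alive,v0) N0.N2=(dead,v2)
Op 10: gossip N1<->N2 -> N1.N0=(suspect,v1) N1.N1=(alive,v0) N1.N2=(dead,v2) | N2.N0=(suspect,v1) N2.N1=(alive,v0) N2.N2=(dead,v2)
Op 11: N1 marks N2=alive -> (alive,v3)
Op 12: gossip N0<->N2 -> N0.N0=(suspect,v1) N0.N1=(alive,v0) N0.N2=(dead,v2) | N2.N0=(suspect,v1) N2.N1=(alive,v0) N2.N2=(dead,v2)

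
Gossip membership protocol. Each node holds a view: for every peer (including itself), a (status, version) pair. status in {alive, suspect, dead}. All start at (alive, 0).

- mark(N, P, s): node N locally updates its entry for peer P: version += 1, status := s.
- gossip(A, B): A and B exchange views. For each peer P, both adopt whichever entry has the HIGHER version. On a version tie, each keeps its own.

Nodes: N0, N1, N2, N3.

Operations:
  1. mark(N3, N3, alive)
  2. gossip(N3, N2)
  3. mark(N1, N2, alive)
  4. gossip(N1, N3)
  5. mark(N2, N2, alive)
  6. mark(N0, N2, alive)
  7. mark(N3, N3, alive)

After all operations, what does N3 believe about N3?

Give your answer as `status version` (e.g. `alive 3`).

Op 1: N3 marks N3=alive -> (alive,v1)
Op 2: gossip N3<->N2 -> N3.N0=(alive,v0) N3.N1=(alive,v0) N3.N2=(alive,v0) N3.N3=(alive,v1) | N2.N0=(alive,v0) N2.N1=(alive,v0) N2.N2=(alive,v0) N2.N3=(alive,v1)
Op 3: N1 marks N2=alive -> (alive,v1)
Op 4: gossip N1<->N3 -> N1.N0=(alive,v0) N1.N1=(alive,v0) N1.N2=(alive,v1) N1.N3=(alive,v1) | N3.N0=(alive,v0) N3.N1=(alive,v0) N3.N2=(alive,v1) N3.N3=(alive,v1)
Op 5: N2 marks N2=alive -> (alive,v1)
Op 6: N0 marks N2=alive -> (alive,v1)
Op 7: N3 marks N3=alive -> (alive,v2)

Answer: alive 2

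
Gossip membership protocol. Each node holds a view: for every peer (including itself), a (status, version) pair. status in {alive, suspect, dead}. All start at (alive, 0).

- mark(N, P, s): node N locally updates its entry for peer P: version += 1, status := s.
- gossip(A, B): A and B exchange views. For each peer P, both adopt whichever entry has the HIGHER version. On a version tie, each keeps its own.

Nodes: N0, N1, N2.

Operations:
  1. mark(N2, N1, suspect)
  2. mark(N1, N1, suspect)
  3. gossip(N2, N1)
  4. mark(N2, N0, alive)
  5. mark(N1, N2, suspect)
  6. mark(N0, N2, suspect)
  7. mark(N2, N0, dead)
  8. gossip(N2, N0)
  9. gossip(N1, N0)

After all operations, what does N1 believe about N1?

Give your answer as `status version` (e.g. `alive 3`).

Op 1: N2 marks N1=suspect -> (suspect,v1)
Op 2: N1 marks N1=suspect -> (suspect,v1)
Op 3: gossip N2<->N1 -> N2.N0=(alive,v0) N2.N1=(suspect,v1) N2.N2=(alive,v0) | N1.N0=(alive,v0) N1.N1=(suspect,v1) N1.N2=(alive,v0)
Op 4: N2 marks N0=alive -> (alive,v1)
Op 5: N1 marks N2=suspect -> (suspect,v1)
Op 6: N0 marks N2=suspect -> (suspect,v1)
Op 7: N2 marks N0=dead -> (dead,v2)
Op 8: gossip N2<->N0 -> N2.N0=(dead,v2) N2.N1=(suspect,v1) N2.N2=(suspect,v1) | N0.N0=(dead,v2) N0.N1=(suspect,v1) N0.N2=(suspect,v1)
Op 9: gossip N1<->N0 -> N1.N0=(dead,v2) N1.N1=(suspect,v1) N1.N2=(suspect,v1) | N0.N0=(dead,v2) N0.N1=(suspect,v1) N0.N2=(suspect,v1)

Answer: suspect 1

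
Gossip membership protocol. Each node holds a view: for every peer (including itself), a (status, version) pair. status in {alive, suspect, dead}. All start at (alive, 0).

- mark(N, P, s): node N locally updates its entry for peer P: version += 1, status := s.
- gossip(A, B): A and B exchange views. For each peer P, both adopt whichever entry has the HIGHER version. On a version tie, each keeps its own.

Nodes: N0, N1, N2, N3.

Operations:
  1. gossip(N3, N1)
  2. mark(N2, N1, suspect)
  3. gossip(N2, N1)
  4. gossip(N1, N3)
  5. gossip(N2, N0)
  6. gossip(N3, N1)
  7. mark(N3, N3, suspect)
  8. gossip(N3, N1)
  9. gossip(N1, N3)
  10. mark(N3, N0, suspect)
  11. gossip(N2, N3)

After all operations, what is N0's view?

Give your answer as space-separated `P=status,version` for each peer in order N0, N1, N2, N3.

Op 1: gossip N3<->N1 -> N3.N0=(alive,v0) N3.N1=(alive,v0) N3.N2=(alive,v0) N3.N3=(alive,v0) | N1.N0=(alive,v0) N1.N1=(alive,v0) N1.N2=(alive,v0) N1.N3=(alive,v0)
Op 2: N2 marks N1=suspect -> (suspect,v1)
Op 3: gossip N2<->N1 -> N2.N0=(alive,v0) N2.N1=(suspect,v1) N2.N2=(alive,v0) N2.N3=(alive,v0) | N1.N0=(alive,v0) N1.N1=(suspect,v1) N1.N2=(alive,v0) N1.N3=(alive,v0)
Op 4: gossip N1<->N3 -> N1.N0=(alive,v0) N1.N1=(suspect,v1) N1.N2=(alive,v0) N1.N3=(alive,v0) | N3.N0=(alive,v0) N3.N1=(suspect,v1) N3.N2=(alive,v0) N3.N3=(alive,v0)
Op 5: gossip N2<->N0 -> N2.N0=(alive,v0) N2.N1=(suspect,v1) N2.N2=(alive,v0) N2.N3=(alive,v0) | N0.N0=(alive,v0) N0.N1=(suspect,v1) N0.N2=(alive,v0) N0.N3=(alive,v0)
Op 6: gossip N3<->N1 -> N3.N0=(alive,v0) N3.N1=(suspect,v1) N3.N2=(alive,v0) N3.N3=(alive,v0) | N1.N0=(alive,v0) N1.N1=(suspect,v1) N1.N2=(alive,v0) N1.N3=(alive,v0)
Op 7: N3 marks N3=suspect -> (suspect,v1)
Op 8: gossip N3<->N1 -> N3.N0=(alive,v0) N3.N1=(suspect,v1) N3.N2=(alive,v0) N3.N3=(suspect,v1) | N1.N0=(alive,v0) N1.N1=(suspect,v1) N1.N2=(alive,v0) N1.N3=(suspect,v1)
Op 9: gossip N1<->N3 -> N1.N0=(alive,v0) N1.N1=(suspect,v1) N1.N2=(alive,v0) N1.N3=(suspect,v1) | N3.N0=(alive,v0) N3.N1=(suspect,v1) N3.N2=(alive,v0) N3.N3=(suspect,v1)
Op 10: N3 marks N0=suspect -> (suspect,v1)
Op 11: gossip N2<->N3 -> N2.N0=(suspect,v1) N2.N1=(suspect,v1) N2.N2=(alive,v0) N2.N3=(suspect,v1) | N3.N0=(suspect,v1) N3.N1=(suspect,v1) N3.N2=(alive,v0) N3.N3=(suspect,v1)

Answer: N0=alive,0 N1=suspect,1 N2=alive,0 N3=alive,0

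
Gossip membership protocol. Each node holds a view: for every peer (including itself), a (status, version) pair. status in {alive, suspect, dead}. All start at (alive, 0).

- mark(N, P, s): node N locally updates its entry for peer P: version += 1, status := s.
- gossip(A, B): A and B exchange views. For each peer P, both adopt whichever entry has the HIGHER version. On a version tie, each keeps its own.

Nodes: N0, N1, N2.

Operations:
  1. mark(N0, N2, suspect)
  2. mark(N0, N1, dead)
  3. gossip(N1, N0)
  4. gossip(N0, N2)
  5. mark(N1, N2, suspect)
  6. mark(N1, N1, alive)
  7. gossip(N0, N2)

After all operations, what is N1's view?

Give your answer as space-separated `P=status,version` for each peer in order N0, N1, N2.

Answer: N0=alive,0 N1=alive,2 N2=suspect,2

Derivation:
Op 1: N0 marks N2=suspect -> (suspect,v1)
Op 2: N0 marks N1=dead -> (dead,v1)
Op 3: gossip N1<->N0 -> N1.N0=(alive,v0) N1.N1=(dead,v1) N1.N2=(suspect,v1) | N0.N0=(alive,v0) N0.N1=(dead,v1) N0.N2=(suspect,v1)
Op 4: gossip N0<->N2 -> N0.N0=(alive,v0) N0.N1=(dead,v1) N0.N2=(suspect,v1) | N2.N0=(alive,v0) N2.N1=(dead,v1) N2.N2=(suspect,v1)
Op 5: N1 marks N2=suspect -> (suspect,v2)
Op 6: N1 marks N1=alive -> (alive,v2)
Op 7: gossip N0<->N2 -> N0.N0=(alive,v0) N0.N1=(dead,v1) N0.N2=(suspect,v1) | N2.N0=(alive,v0) N2.N1=(dead,v1) N2.N2=(suspect,v1)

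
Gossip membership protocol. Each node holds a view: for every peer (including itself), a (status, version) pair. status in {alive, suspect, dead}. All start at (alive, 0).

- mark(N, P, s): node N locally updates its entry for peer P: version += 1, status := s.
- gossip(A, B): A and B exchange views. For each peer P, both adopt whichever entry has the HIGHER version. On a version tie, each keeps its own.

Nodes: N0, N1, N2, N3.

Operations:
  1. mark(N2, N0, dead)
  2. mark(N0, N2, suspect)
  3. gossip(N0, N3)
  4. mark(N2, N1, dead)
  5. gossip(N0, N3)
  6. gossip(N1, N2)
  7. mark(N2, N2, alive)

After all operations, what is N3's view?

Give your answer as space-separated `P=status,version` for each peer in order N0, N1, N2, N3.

Op 1: N2 marks N0=dead -> (dead,v1)
Op 2: N0 marks N2=suspect -> (suspect,v1)
Op 3: gossip N0<->N3 -> N0.N0=(alive,v0) N0.N1=(alive,v0) N0.N2=(suspect,v1) N0.N3=(alive,v0) | N3.N0=(alive,v0) N3.N1=(alive,v0) N3.N2=(suspect,v1) N3.N3=(alive,v0)
Op 4: N2 marks N1=dead -> (dead,v1)
Op 5: gossip N0<->N3 -> N0.N0=(alive,v0) N0.N1=(alive,v0) N0.N2=(suspect,v1) N0.N3=(alive,v0) | N3.N0=(alive,v0) N3.N1=(alive,v0) N3.N2=(suspect,v1) N3.N3=(alive,v0)
Op 6: gossip N1<->N2 -> N1.N0=(dead,v1) N1.N1=(dead,v1) N1.N2=(alive,v0) N1.N3=(alive,v0) | N2.N0=(dead,v1) N2.N1=(dead,v1) N2.N2=(alive,v0) N2.N3=(alive,v0)
Op 7: N2 marks N2=alive -> (alive,v1)

Answer: N0=alive,0 N1=alive,0 N2=suspect,1 N3=alive,0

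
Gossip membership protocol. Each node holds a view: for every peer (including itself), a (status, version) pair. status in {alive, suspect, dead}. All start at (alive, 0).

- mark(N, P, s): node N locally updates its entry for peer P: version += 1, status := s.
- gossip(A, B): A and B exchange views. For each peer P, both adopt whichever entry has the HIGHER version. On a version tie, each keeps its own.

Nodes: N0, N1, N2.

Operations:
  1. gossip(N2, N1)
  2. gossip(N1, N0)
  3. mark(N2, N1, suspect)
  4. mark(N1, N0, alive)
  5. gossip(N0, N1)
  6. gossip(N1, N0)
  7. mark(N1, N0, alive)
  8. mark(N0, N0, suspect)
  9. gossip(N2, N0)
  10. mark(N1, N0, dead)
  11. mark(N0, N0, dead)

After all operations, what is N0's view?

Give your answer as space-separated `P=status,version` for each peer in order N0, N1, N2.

Answer: N0=dead,3 N1=suspect,1 N2=alive,0

Derivation:
Op 1: gossip N2<->N1 -> N2.N0=(alive,v0) N2.N1=(alive,v0) N2.N2=(alive,v0) | N1.N0=(alive,v0) N1.N1=(alive,v0) N1.N2=(alive,v0)
Op 2: gossip N1<->N0 -> N1.N0=(alive,v0) N1.N1=(alive,v0) N1.N2=(alive,v0) | N0.N0=(alive,v0) N0.N1=(alive,v0) N0.N2=(alive,v0)
Op 3: N2 marks N1=suspect -> (suspect,v1)
Op 4: N1 marks N0=alive -> (alive,v1)
Op 5: gossip N0<->N1 -> N0.N0=(alive,v1) N0.N1=(alive,v0) N0.N2=(alive,v0) | N1.N0=(alive,v1) N1.N1=(alive,v0) N1.N2=(alive,v0)
Op 6: gossip N1<->N0 -> N1.N0=(alive,v1) N1.N1=(alive,v0) N1.N2=(alive,v0) | N0.N0=(alive,v1) N0.N1=(alive,v0) N0.N2=(alive,v0)
Op 7: N1 marks N0=alive -> (alive,v2)
Op 8: N0 marks N0=suspect -> (suspect,v2)
Op 9: gossip N2<->N0 -> N2.N0=(suspect,v2) N2.N1=(suspect,v1) N2.N2=(alive,v0) | N0.N0=(suspect,v2) N0.N1=(suspect,v1) N0.N2=(alive,v0)
Op 10: N1 marks N0=dead -> (dead,v3)
Op 11: N0 marks N0=dead -> (dead,v3)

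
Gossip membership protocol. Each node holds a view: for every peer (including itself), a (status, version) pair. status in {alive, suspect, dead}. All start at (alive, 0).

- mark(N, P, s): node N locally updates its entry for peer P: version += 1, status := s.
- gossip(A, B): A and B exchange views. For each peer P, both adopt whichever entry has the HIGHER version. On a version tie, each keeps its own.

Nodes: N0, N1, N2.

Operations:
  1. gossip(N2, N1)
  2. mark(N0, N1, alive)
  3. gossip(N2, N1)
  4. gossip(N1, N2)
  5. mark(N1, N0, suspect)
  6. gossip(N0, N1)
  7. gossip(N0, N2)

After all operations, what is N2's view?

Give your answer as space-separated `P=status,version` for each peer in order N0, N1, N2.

Answer: N0=suspect,1 N1=alive,1 N2=alive,0

Derivation:
Op 1: gossip N2<->N1 -> N2.N0=(alive,v0) N2.N1=(alive,v0) N2.N2=(alive,v0) | N1.N0=(alive,v0) N1.N1=(alive,v0) N1.N2=(alive,v0)
Op 2: N0 marks N1=alive -> (alive,v1)
Op 3: gossip N2<->N1 -> N2.N0=(alive,v0) N2.N1=(alive,v0) N2.N2=(alive,v0) | N1.N0=(alive,v0) N1.N1=(alive,v0) N1.N2=(alive,v0)
Op 4: gossip N1<->N2 -> N1.N0=(alive,v0) N1.N1=(alive,v0) N1.N2=(alive,v0) | N2.N0=(alive,v0) N2.N1=(alive,v0) N2.N2=(alive,v0)
Op 5: N1 marks N0=suspect -> (suspect,v1)
Op 6: gossip N0<->N1 -> N0.N0=(suspect,v1) N0.N1=(alive,v1) N0.N2=(alive,v0) | N1.N0=(suspect,v1) N1.N1=(alive,v1) N1.N2=(alive,v0)
Op 7: gossip N0<->N2 -> N0.N0=(suspect,v1) N0.N1=(alive,v1) N0.N2=(alive,v0) | N2.N0=(suspect,v1) N2.N1=(alive,v1) N2.N2=(alive,v0)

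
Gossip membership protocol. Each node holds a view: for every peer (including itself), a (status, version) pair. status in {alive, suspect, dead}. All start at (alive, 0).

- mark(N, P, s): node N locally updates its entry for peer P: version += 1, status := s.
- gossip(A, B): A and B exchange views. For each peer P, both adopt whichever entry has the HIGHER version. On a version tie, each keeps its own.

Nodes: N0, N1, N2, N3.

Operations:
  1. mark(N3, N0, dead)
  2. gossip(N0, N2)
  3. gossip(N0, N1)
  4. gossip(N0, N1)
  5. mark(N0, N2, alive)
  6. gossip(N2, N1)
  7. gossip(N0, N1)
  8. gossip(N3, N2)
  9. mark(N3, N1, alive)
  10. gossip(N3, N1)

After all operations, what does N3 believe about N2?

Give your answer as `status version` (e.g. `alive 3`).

Answer: alive 1

Derivation:
Op 1: N3 marks N0=dead -> (dead,v1)
Op 2: gossip N0<->N2 -> N0.N0=(alive,v0) N0.N1=(alive,v0) N0.N2=(alive,v0) N0.N3=(alive,v0) | N2.N0=(alive,v0) N2.N1=(alive,v0) N2.N2=(alive,v0) N2.N3=(alive,v0)
Op 3: gossip N0<->N1 -> N0.N0=(alive,v0) N0.N1=(alive,v0) N0.N2=(alive,v0) N0.N3=(alive,v0) | N1.N0=(alive,v0) N1.N1=(alive,v0) N1.N2=(alive,v0) N1.N3=(alive,v0)
Op 4: gossip N0<->N1 -> N0.N0=(alive,v0) N0.N1=(alive,v0) N0.N2=(alive,v0) N0.N3=(alive,v0) | N1.N0=(alive,v0) N1.N1=(alive,v0) N1.N2=(alive,v0) N1.N3=(alive,v0)
Op 5: N0 marks N2=alive -> (alive,v1)
Op 6: gossip N2<->N1 -> N2.N0=(alive,v0) N2.N1=(alive,v0) N2.N2=(alive,v0) N2.N3=(alive,v0) | N1.N0=(alive,v0) N1.N1=(alive,v0) N1.N2=(alive,v0) N1.N3=(alive,v0)
Op 7: gossip N0<->N1 -> N0.N0=(alive,v0) N0.N1=(alive,v0) N0.N2=(alive,v1) N0.N3=(alive,v0) | N1.N0=(alive,v0) N1.N1=(alive,v0) N1.N2=(alive,v1) N1.N3=(alive,v0)
Op 8: gossip N3<->N2 -> N3.N0=(dead,v1) N3.N1=(alive,v0) N3.N2=(alive,v0) N3.N3=(alive,v0) | N2.N0=(dead,v1) N2.N1=(alive,v0) N2.N2=(alive,v0) N2.N3=(alive,v0)
Op 9: N3 marks N1=alive -> (alive,v1)
Op 10: gossip N3<->N1 -> N3.N0=(dead,v1) N3.N1=(alive,v1) N3.N2=(alive,v1) N3.N3=(alive,v0) | N1.N0=(dead,v1) N1.N1=(alive,v1) N1.N2=(alive,v1) N1.N3=(alive,v0)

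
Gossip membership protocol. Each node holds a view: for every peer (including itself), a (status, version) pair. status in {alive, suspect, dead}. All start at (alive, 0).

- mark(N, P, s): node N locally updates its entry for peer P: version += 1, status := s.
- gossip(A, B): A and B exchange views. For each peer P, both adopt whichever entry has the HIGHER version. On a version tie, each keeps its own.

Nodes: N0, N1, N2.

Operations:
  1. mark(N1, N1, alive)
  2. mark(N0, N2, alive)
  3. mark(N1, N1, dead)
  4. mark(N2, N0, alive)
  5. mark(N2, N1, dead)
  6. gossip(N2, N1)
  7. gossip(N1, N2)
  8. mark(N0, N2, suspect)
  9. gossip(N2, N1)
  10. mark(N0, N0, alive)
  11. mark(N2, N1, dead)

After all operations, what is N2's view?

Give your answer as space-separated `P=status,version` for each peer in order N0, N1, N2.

Answer: N0=alive,1 N1=dead,3 N2=alive,0

Derivation:
Op 1: N1 marks N1=alive -> (alive,v1)
Op 2: N0 marks N2=alive -> (alive,v1)
Op 3: N1 marks N1=dead -> (dead,v2)
Op 4: N2 marks N0=alive -> (alive,v1)
Op 5: N2 marks N1=dead -> (dead,v1)
Op 6: gossip N2<->N1 -> N2.N0=(alive,v1) N2.N1=(dead,v2) N2.N2=(alive,v0) | N1.N0=(alive,v1) N1.N1=(dead,v2) N1.N2=(alive,v0)
Op 7: gossip N1<->N2 -> N1.N0=(alive,v1) N1.N1=(dead,v2) N1.N2=(alive,v0) | N2.N0=(alive,v1) N2.N1=(dead,v2) N2.N2=(alive,v0)
Op 8: N0 marks N2=suspect -> (suspect,v2)
Op 9: gossip N2<->N1 -> N2.N0=(alive,v1) N2.N1=(dead,v2) N2.N2=(alive,v0) | N1.N0=(alive,v1) N1.N1=(dead,v2) N1.N2=(alive,v0)
Op 10: N0 marks N0=alive -> (alive,v1)
Op 11: N2 marks N1=dead -> (dead,v3)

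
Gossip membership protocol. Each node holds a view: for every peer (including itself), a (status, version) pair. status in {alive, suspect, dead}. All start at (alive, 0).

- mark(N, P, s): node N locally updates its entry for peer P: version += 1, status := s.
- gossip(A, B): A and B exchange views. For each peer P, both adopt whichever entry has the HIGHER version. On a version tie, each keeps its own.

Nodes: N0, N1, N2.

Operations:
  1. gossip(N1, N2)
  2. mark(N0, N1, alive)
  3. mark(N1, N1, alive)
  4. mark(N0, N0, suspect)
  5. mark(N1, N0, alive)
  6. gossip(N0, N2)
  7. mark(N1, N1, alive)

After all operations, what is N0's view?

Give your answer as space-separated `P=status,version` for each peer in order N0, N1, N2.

Op 1: gossip N1<->N2 -> N1.N0=(alive,v0) N1.N1=(alive,v0) N1.N2=(alive,v0) | N2.N0=(alive,v0) N2.N1=(alive,v0) N2.N2=(alive,v0)
Op 2: N0 marks N1=alive -> (alive,v1)
Op 3: N1 marks N1=alive -> (alive,v1)
Op 4: N0 marks N0=suspect -> (suspect,v1)
Op 5: N1 marks N0=alive -> (alive,v1)
Op 6: gossip N0<->N2 -> N0.N0=(suspect,v1) N0.N1=(alive,v1) N0.N2=(alive,v0) | N2.N0=(suspect,v1) N2.N1=(alive,v1) N2.N2=(alive,v0)
Op 7: N1 marks N1=alive -> (alive,v2)

Answer: N0=suspect,1 N1=alive,1 N2=alive,0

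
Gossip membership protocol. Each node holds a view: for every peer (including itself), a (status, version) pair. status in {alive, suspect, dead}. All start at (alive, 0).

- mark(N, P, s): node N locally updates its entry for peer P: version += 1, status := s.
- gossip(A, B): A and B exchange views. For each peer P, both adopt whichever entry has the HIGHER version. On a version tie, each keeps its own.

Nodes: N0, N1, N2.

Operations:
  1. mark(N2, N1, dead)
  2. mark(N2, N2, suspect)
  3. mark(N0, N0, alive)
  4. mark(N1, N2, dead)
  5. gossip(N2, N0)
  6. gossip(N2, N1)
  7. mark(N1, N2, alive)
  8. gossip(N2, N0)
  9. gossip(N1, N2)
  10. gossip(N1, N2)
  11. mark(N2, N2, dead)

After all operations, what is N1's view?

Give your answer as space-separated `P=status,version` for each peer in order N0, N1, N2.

Op 1: N2 marks N1=dead -> (dead,v1)
Op 2: N2 marks N2=suspect -> (suspect,v1)
Op 3: N0 marks N0=alive -> (alive,v1)
Op 4: N1 marks N2=dead -> (dead,v1)
Op 5: gossip N2<->N0 -> N2.N0=(alive,v1) N2.N1=(dead,v1) N2.N2=(suspect,v1) | N0.N0=(alive,v1) N0.N1=(dead,v1) N0.N2=(suspect,v1)
Op 6: gossip N2<->N1 -> N2.N0=(alive,v1) N2.N1=(dead,v1) N2.N2=(suspect,v1) | N1.N0=(alive,v1) N1.N1=(dead,v1) N1.N2=(dead,v1)
Op 7: N1 marks N2=alive -> (alive,v2)
Op 8: gossip N2<->N0 -> N2.N0=(alive,v1) N2.N1=(dead,v1) N2.N2=(suspect,v1) | N0.N0=(alive,v1) N0.N1=(dead,v1) N0.N2=(suspect,v1)
Op 9: gossip N1<->N2 -> N1.N0=(alive,v1) N1.N1=(dead,v1) N1.N2=(alive,v2) | N2.N0=(alive,v1) N2.N1=(dead,v1) N2.N2=(alive,v2)
Op 10: gossip N1<->N2 -> N1.N0=(alive,v1) N1.N1=(dead,v1) N1.N2=(alive,v2) | N2.N0=(alive,v1) N2.N1=(dead,v1) N2.N2=(alive,v2)
Op 11: N2 marks N2=dead -> (dead,v3)

Answer: N0=alive,1 N1=dead,1 N2=alive,2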